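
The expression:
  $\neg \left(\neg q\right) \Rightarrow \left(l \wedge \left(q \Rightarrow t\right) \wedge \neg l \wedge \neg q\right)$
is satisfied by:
  {q: False}


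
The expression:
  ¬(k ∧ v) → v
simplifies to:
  v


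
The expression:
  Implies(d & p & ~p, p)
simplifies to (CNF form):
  True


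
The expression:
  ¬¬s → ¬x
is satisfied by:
  {s: False, x: False}
  {x: True, s: False}
  {s: True, x: False}


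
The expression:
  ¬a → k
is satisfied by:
  {a: True, k: True}
  {a: True, k: False}
  {k: True, a: False}


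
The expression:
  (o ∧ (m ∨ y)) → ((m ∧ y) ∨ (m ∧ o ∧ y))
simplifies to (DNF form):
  (m ∧ y) ∨ (¬m ∧ ¬y) ∨ ¬o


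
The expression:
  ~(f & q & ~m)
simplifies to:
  m | ~f | ~q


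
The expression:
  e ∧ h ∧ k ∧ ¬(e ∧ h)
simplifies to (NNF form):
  False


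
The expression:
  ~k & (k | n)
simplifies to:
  n & ~k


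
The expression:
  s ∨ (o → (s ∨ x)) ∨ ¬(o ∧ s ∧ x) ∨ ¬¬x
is always true.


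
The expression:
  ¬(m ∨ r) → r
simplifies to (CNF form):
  m ∨ r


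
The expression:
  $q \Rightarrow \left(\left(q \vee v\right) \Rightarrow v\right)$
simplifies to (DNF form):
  $v \vee \neg q$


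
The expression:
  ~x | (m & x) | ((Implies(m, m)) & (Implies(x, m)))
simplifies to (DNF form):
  m | ~x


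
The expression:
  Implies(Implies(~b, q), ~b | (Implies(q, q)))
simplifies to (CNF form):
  True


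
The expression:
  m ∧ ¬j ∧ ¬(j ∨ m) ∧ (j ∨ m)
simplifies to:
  False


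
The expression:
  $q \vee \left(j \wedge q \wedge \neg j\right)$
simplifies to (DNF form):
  $q$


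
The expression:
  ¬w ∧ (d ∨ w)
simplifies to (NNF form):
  d ∧ ¬w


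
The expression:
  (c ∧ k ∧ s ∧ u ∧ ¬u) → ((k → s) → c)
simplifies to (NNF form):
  True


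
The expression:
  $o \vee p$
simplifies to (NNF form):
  $o \vee p$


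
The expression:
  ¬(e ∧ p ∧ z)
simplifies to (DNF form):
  ¬e ∨ ¬p ∨ ¬z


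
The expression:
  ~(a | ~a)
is never true.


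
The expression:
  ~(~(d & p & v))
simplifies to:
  d & p & v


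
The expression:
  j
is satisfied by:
  {j: True}


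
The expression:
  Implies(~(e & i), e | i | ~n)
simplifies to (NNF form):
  e | i | ~n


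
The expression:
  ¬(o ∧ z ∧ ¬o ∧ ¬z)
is always true.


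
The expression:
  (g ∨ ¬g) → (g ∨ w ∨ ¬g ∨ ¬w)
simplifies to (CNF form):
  True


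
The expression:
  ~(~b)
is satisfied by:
  {b: True}


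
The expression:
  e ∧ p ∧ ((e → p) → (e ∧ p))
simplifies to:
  e ∧ p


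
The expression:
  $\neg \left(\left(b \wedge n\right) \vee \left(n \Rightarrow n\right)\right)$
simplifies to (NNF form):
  $\text{False}$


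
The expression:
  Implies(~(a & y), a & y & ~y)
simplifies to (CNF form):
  a & y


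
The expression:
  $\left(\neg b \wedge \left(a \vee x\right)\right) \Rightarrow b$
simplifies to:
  $b \vee \left(\neg a \wedge \neg x\right)$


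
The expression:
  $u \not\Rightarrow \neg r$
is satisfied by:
  {r: True, u: True}


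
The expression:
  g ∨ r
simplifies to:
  g ∨ r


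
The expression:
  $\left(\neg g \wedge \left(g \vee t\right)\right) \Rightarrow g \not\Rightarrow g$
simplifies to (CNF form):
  $g \vee \neg t$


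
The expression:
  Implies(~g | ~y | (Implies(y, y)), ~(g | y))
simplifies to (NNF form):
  ~g & ~y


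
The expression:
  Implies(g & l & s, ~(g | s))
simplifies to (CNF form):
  ~g | ~l | ~s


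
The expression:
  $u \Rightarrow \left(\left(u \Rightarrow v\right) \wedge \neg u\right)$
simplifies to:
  $\neg u$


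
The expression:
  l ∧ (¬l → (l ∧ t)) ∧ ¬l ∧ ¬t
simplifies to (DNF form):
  False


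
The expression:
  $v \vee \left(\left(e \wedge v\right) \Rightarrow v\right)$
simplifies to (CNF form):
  $\text{True}$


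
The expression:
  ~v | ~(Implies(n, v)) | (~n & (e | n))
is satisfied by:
  {e: True, n: False, v: False}
  {n: False, v: False, e: False}
  {e: True, n: True, v: False}
  {n: True, e: False, v: False}
  {v: True, e: True, n: False}


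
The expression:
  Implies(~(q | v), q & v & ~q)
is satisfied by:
  {q: True, v: True}
  {q: True, v: False}
  {v: True, q: False}


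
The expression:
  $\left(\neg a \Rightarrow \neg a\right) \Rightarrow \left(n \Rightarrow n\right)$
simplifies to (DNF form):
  $\text{True}$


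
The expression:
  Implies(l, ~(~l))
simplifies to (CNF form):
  True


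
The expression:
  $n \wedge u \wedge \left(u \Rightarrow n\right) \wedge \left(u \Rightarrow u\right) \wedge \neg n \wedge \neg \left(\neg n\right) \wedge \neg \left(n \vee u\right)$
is never true.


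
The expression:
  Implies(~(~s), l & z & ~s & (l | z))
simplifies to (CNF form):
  ~s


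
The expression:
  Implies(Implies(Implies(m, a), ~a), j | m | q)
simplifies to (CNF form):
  a | j | m | q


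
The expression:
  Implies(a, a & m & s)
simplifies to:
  ~a | (m & s)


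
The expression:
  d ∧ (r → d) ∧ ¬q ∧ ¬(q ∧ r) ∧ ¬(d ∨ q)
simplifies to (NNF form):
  False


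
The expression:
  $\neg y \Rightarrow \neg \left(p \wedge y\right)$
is always true.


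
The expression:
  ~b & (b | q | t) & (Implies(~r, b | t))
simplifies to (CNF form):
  ~b & (q | t) & (r | t)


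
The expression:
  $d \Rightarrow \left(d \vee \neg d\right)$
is always true.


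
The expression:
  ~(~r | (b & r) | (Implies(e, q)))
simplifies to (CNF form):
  e & r & ~b & ~q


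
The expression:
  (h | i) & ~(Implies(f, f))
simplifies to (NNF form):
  False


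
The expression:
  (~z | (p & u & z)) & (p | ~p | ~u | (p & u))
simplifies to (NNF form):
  ~z | (p & u)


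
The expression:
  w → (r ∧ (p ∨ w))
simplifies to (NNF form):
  r ∨ ¬w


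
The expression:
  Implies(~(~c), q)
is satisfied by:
  {q: True, c: False}
  {c: False, q: False}
  {c: True, q: True}


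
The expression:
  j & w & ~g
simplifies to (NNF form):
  j & w & ~g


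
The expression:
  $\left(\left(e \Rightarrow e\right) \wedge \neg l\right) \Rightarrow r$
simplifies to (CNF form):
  $l \vee r$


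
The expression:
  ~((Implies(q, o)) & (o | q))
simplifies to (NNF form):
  ~o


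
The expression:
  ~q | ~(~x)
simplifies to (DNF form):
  x | ~q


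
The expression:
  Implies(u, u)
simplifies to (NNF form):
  True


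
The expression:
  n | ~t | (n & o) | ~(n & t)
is always true.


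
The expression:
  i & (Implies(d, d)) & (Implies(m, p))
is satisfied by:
  {i: True, p: True, m: False}
  {i: True, m: False, p: False}
  {i: True, p: True, m: True}


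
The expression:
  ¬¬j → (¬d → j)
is always true.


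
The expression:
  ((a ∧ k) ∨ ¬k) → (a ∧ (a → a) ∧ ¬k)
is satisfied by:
  {k: True, a: False}
  {a: True, k: False}


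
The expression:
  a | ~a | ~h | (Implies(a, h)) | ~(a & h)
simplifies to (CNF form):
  True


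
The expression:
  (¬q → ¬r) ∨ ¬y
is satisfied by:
  {q: True, y: False, r: False}
  {q: False, y: False, r: False}
  {r: True, q: True, y: False}
  {r: True, q: False, y: False}
  {y: True, q: True, r: False}
  {y: True, q: False, r: False}
  {y: True, r: True, q: True}


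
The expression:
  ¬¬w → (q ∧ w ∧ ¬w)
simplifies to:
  ¬w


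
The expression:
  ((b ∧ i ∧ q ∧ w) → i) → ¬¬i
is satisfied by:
  {i: True}


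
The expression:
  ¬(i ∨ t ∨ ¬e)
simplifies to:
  e ∧ ¬i ∧ ¬t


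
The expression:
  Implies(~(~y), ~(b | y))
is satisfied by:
  {y: False}


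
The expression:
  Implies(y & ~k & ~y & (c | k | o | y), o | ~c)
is always true.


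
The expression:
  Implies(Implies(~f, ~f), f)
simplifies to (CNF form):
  f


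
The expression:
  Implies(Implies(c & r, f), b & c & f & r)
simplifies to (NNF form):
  c & r & (b | ~f)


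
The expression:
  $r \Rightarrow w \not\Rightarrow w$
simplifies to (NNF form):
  $\neg r$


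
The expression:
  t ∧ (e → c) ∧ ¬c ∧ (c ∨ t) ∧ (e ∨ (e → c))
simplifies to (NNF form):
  t ∧ ¬c ∧ ¬e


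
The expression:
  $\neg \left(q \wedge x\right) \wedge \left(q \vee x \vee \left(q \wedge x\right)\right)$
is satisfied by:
  {q: True, x: False}
  {x: True, q: False}


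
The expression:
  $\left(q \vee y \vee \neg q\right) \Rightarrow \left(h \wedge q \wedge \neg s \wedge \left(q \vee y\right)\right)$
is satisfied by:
  {h: True, q: True, s: False}


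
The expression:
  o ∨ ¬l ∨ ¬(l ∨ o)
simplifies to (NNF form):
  o ∨ ¬l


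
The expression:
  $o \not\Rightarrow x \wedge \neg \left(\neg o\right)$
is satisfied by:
  {o: True, x: False}


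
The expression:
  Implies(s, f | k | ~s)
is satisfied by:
  {k: True, f: True, s: False}
  {k: True, s: False, f: False}
  {f: True, s: False, k: False}
  {f: False, s: False, k: False}
  {k: True, f: True, s: True}
  {k: True, s: True, f: False}
  {f: True, s: True, k: False}


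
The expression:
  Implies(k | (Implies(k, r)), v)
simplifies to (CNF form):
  v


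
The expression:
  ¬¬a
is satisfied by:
  {a: True}


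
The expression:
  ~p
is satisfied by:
  {p: False}


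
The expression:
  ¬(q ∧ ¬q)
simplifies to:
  True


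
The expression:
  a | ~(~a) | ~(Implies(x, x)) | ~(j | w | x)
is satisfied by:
  {a: True, x: False, j: False, w: False}
  {a: True, w: True, x: False, j: False}
  {a: True, j: True, x: False, w: False}
  {a: True, w: True, j: True, x: False}
  {a: True, x: True, j: False, w: False}
  {a: True, w: True, x: True, j: False}
  {a: True, j: True, x: True, w: False}
  {a: True, w: True, j: True, x: True}
  {w: False, x: False, j: False, a: False}


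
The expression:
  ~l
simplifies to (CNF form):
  ~l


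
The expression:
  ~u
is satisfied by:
  {u: False}


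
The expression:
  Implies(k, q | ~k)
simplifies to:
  q | ~k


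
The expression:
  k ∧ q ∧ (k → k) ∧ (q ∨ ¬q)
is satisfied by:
  {q: True, k: True}


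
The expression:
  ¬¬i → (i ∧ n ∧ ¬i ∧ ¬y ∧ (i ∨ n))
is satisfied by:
  {i: False}


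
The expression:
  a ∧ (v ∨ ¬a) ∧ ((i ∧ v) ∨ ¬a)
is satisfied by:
  {a: True, i: True, v: True}


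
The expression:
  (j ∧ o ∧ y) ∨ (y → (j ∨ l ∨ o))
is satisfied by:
  {o: True, l: True, j: True, y: False}
  {o: True, l: True, j: False, y: False}
  {o: True, j: True, l: False, y: False}
  {o: True, j: False, l: False, y: False}
  {l: True, j: True, o: False, y: False}
  {l: True, j: False, o: False, y: False}
  {j: True, o: False, l: False, y: False}
  {j: False, o: False, l: False, y: False}
  {y: True, o: True, l: True, j: True}
  {y: True, o: True, l: True, j: False}
  {y: True, o: True, j: True, l: False}
  {y: True, o: True, j: False, l: False}
  {y: True, l: True, j: True, o: False}
  {y: True, l: True, j: False, o: False}
  {y: True, j: True, l: False, o: False}


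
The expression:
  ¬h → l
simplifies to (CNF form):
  h ∨ l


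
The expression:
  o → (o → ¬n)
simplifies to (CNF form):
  ¬n ∨ ¬o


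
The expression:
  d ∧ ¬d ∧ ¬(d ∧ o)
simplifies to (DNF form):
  False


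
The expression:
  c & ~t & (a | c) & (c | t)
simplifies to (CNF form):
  c & ~t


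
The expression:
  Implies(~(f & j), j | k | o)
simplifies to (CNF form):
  j | k | o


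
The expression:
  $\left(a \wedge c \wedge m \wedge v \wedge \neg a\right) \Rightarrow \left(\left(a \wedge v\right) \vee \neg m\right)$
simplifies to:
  $\text{True}$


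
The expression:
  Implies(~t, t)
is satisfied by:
  {t: True}


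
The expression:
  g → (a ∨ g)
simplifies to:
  True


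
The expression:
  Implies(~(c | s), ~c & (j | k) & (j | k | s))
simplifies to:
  c | j | k | s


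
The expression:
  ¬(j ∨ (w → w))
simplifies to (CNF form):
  False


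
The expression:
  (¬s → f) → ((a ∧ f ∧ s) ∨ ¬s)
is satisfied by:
  {a: True, f: True, s: False}
  {a: True, f: False, s: False}
  {f: True, a: False, s: False}
  {a: False, f: False, s: False}
  {a: True, s: True, f: True}


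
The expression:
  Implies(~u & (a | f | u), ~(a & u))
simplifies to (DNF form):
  True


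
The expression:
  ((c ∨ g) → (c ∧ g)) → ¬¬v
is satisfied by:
  {v: True, g: False, c: False}
  {c: True, v: True, g: False}
  {v: True, g: True, c: False}
  {c: True, v: True, g: True}
  {c: True, g: False, v: False}
  {g: True, c: False, v: False}


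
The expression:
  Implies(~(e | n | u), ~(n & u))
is always true.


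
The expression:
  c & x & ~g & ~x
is never true.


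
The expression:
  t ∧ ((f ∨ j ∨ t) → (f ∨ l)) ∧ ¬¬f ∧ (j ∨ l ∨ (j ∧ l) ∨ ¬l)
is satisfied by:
  {t: True, f: True}


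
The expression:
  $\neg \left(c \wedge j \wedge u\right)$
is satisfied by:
  {u: False, c: False, j: False}
  {j: True, u: False, c: False}
  {c: True, u: False, j: False}
  {j: True, c: True, u: False}
  {u: True, j: False, c: False}
  {j: True, u: True, c: False}
  {c: True, u: True, j: False}


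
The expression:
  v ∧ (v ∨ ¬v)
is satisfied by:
  {v: True}


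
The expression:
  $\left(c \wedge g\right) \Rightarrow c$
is always true.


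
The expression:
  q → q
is always true.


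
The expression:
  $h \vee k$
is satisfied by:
  {k: True, h: True}
  {k: True, h: False}
  {h: True, k: False}


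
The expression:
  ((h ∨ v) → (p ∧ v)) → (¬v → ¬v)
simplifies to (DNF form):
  True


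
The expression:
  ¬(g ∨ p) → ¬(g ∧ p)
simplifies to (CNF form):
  True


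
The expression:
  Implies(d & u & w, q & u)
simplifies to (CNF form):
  q | ~d | ~u | ~w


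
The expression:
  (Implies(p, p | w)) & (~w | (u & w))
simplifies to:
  u | ~w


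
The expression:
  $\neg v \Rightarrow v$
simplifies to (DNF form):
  $v$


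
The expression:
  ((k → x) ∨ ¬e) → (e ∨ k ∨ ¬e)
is always true.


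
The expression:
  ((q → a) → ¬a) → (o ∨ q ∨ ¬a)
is always true.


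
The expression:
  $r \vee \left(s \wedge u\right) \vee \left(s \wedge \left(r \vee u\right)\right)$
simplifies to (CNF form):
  $\left(r \vee s\right) \wedge \left(r \vee u\right)$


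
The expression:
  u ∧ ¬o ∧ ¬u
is never true.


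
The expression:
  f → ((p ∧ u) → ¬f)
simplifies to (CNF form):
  ¬f ∨ ¬p ∨ ¬u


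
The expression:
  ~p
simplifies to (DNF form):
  ~p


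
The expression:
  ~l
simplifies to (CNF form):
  ~l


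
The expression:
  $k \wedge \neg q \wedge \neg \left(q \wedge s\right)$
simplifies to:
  $k \wedge \neg q$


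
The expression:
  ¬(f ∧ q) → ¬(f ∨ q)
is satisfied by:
  {f: False, q: False}
  {q: True, f: True}


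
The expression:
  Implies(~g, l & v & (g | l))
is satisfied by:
  {v: True, g: True, l: True}
  {v: True, g: True, l: False}
  {g: True, l: True, v: False}
  {g: True, l: False, v: False}
  {v: True, l: True, g: False}


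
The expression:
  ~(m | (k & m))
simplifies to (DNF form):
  ~m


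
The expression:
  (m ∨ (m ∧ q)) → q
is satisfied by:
  {q: True, m: False}
  {m: False, q: False}
  {m: True, q: True}


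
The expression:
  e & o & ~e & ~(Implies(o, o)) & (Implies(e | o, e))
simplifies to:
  False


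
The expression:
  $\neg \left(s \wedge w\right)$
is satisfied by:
  {s: False, w: False}
  {w: True, s: False}
  {s: True, w: False}


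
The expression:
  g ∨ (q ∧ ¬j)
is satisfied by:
  {g: True, q: True, j: False}
  {g: True, q: False, j: False}
  {j: True, g: True, q: True}
  {j: True, g: True, q: False}
  {q: True, j: False, g: False}


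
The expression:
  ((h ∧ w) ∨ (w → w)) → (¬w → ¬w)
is always true.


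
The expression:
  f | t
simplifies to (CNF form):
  f | t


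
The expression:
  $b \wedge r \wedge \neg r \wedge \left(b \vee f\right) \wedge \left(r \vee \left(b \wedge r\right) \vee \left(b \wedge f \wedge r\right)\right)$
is never true.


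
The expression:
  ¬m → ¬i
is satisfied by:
  {m: True, i: False}
  {i: False, m: False}
  {i: True, m: True}


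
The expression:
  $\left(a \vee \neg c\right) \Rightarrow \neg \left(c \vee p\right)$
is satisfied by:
  {a: False, p: False, c: False}
  {c: True, a: False, p: False}
  {c: True, p: True, a: False}
  {a: True, c: False, p: False}


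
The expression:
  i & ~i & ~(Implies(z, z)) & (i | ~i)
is never true.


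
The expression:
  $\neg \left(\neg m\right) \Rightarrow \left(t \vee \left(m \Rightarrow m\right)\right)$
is always true.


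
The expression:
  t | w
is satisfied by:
  {t: True, w: True}
  {t: True, w: False}
  {w: True, t: False}


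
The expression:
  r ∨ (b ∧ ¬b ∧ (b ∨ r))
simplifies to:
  r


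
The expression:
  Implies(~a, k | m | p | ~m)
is always true.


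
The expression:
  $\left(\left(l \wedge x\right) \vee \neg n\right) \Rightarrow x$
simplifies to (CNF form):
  $n \vee x$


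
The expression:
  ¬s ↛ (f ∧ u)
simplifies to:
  ¬s ∧ (¬f ∨ ¬u)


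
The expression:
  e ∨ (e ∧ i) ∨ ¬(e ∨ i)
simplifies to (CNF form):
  e ∨ ¬i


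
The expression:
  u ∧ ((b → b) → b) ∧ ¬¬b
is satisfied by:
  {u: True, b: True}


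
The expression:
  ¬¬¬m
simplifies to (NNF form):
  ¬m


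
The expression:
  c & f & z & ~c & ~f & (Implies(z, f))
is never true.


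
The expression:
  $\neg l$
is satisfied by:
  {l: False}


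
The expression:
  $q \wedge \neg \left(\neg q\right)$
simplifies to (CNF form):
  $q$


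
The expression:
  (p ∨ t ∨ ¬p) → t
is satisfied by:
  {t: True}


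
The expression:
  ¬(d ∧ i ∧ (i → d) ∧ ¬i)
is always true.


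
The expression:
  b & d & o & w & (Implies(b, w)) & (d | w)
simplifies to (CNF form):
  b & d & o & w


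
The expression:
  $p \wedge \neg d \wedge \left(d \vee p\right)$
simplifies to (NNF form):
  $p \wedge \neg d$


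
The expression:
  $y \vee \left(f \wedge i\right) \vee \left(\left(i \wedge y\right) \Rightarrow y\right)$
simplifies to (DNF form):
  $\text{True}$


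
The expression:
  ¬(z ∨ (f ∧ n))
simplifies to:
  ¬z ∧ (¬f ∨ ¬n)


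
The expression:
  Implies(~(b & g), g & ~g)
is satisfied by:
  {b: True, g: True}


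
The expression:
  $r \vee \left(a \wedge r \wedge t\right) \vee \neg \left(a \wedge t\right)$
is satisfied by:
  {r: True, t: False, a: False}
  {t: False, a: False, r: False}
  {r: True, a: True, t: False}
  {a: True, t: False, r: False}
  {r: True, t: True, a: False}
  {t: True, r: False, a: False}
  {r: True, a: True, t: True}


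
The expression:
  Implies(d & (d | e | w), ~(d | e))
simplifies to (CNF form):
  ~d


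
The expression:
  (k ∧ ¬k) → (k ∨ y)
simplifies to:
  True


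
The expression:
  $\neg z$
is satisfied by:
  {z: False}


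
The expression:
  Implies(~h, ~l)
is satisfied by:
  {h: True, l: False}
  {l: False, h: False}
  {l: True, h: True}


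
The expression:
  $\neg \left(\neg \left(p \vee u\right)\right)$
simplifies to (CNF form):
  $p \vee u$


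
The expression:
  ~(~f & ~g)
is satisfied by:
  {g: True, f: True}
  {g: True, f: False}
  {f: True, g: False}


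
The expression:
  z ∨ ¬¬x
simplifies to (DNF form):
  x ∨ z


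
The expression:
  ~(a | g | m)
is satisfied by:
  {g: False, a: False, m: False}


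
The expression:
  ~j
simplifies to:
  ~j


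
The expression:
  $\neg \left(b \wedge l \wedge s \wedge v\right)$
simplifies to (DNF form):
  $\neg b \vee \neg l \vee \neg s \vee \neg v$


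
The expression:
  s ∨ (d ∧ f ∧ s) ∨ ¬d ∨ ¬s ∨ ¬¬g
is always true.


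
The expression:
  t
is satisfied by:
  {t: True}


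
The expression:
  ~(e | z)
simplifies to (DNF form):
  ~e & ~z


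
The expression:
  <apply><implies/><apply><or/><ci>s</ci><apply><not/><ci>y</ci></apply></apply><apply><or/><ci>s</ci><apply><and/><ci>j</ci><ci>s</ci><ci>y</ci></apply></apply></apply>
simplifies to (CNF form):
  <apply><or/><ci>s</ci><ci>y</ci></apply>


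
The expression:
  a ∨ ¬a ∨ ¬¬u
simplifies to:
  True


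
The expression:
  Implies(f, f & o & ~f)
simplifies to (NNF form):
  ~f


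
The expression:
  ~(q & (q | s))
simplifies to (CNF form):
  ~q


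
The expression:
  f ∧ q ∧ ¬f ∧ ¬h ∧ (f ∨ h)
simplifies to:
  False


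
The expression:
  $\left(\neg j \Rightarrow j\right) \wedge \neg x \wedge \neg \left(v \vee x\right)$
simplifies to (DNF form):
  $j \wedge \neg v \wedge \neg x$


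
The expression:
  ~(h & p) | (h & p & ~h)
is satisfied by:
  {p: False, h: False}
  {h: True, p: False}
  {p: True, h: False}


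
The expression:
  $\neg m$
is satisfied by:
  {m: False}


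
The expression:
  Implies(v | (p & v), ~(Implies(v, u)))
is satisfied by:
  {u: False, v: False}
  {v: True, u: False}
  {u: True, v: False}


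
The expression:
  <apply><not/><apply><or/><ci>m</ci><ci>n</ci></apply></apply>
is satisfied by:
  {n: False, m: False}


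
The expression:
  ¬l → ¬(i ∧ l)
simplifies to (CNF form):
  True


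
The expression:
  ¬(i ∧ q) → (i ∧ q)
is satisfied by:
  {i: True, q: True}


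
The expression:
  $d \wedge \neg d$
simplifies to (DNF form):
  $\text{False}$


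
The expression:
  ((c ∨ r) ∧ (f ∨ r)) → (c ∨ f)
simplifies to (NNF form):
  c ∨ f ∨ ¬r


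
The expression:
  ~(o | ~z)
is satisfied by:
  {z: True, o: False}


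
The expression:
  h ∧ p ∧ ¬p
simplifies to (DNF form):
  False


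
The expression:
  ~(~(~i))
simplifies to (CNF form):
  ~i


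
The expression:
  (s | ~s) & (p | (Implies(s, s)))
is always true.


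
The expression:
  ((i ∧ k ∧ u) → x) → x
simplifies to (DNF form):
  x ∨ (i ∧ k ∧ u)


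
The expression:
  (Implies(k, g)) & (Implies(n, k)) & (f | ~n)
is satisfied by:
  {f: True, g: True, k: False, n: False}
  {f: True, k: False, g: False, n: False}
  {g: True, f: False, k: False, n: False}
  {f: False, k: False, g: False, n: False}
  {f: True, g: True, k: True, n: False}
  {g: True, k: True, f: False, n: False}
  {n: True, f: True, g: True, k: True}


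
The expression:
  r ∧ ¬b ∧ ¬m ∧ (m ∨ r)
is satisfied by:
  {r: True, b: False, m: False}


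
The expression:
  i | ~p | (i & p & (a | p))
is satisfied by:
  {i: True, p: False}
  {p: False, i: False}
  {p: True, i: True}


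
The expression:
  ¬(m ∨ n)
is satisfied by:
  {n: False, m: False}


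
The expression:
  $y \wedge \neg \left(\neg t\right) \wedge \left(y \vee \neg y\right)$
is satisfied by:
  {t: True, y: True}


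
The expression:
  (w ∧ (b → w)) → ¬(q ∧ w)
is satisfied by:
  {w: False, q: False}
  {q: True, w: False}
  {w: True, q: False}


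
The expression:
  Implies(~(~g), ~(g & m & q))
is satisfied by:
  {g: False, m: False, q: False}
  {q: True, g: False, m: False}
  {m: True, g: False, q: False}
  {q: True, m: True, g: False}
  {g: True, q: False, m: False}
  {q: True, g: True, m: False}
  {m: True, g: True, q: False}


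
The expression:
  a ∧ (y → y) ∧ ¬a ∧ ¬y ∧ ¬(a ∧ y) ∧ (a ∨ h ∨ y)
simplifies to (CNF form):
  False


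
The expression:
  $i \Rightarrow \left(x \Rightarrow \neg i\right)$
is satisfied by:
  {x: False, i: False}
  {i: True, x: False}
  {x: True, i: False}


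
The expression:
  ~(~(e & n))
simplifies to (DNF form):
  e & n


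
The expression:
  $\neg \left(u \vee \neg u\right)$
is never true.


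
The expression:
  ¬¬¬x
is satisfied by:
  {x: False}


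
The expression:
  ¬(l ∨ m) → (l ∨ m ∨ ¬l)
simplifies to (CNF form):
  True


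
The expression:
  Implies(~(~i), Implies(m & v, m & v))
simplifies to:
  True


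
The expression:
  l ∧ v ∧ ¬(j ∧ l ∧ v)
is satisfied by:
  {v: True, l: True, j: False}


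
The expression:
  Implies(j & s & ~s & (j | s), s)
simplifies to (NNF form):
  True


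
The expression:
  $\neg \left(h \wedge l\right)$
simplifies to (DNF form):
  $\neg h \vee \neg l$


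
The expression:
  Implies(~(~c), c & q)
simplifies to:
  q | ~c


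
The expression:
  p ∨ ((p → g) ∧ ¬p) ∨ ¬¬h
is always true.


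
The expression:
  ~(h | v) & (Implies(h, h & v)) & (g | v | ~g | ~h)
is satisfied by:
  {v: False, h: False}


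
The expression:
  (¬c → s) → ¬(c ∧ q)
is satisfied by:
  {c: False, q: False}
  {q: True, c: False}
  {c: True, q: False}


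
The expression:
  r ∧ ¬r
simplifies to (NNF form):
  False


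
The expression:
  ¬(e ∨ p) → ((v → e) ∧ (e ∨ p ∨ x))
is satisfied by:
  {p: True, e: True, x: True, v: False}
  {p: True, e: True, x: False, v: False}
  {p: True, e: True, v: True, x: True}
  {p: True, e: True, v: True, x: False}
  {p: True, x: True, v: False, e: False}
  {p: True, x: False, v: False, e: False}
  {p: True, v: True, x: True, e: False}
  {p: True, v: True, x: False, e: False}
  {e: True, x: True, v: False, p: False}
  {e: True, x: False, v: False, p: False}
  {e: True, v: True, x: True, p: False}
  {e: True, v: True, x: False, p: False}
  {x: True, e: False, v: False, p: False}


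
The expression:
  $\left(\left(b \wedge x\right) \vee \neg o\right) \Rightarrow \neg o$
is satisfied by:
  {o: False, x: False, b: False}
  {b: True, o: False, x: False}
  {x: True, o: False, b: False}
  {b: True, x: True, o: False}
  {o: True, b: False, x: False}
  {b: True, o: True, x: False}
  {x: True, o: True, b: False}


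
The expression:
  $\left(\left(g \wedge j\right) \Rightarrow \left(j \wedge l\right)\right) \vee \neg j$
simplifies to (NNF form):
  $l \vee \neg g \vee \neg j$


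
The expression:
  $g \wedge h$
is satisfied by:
  {h: True, g: True}


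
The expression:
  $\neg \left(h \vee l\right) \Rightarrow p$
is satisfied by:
  {p: True, l: True, h: True}
  {p: True, l: True, h: False}
  {p: True, h: True, l: False}
  {p: True, h: False, l: False}
  {l: True, h: True, p: False}
  {l: True, h: False, p: False}
  {h: True, l: False, p: False}


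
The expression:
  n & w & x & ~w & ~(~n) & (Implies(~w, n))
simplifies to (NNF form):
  False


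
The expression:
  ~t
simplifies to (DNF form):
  ~t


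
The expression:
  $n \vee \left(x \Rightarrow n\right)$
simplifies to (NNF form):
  $n \vee \neg x$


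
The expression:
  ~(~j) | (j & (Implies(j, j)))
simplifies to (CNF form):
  j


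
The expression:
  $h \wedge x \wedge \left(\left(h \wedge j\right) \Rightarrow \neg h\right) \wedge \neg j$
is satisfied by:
  {h: True, x: True, j: False}


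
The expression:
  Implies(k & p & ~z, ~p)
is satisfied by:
  {z: True, p: False, k: False}
  {p: False, k: False, z: False}
  {z: True, k: True, p: False}
  {k: True, p: False, z: False}
  {z: True, p: True, k: False}
  {p: True, z: False, k: False}
  {z: True, k: True, p: True}


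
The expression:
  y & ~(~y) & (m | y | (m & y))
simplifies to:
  y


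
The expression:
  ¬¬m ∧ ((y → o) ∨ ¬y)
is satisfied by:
  {m: True, o: True, y: False}
  {m: True, o: False, y: False}
  {m: True, y: True, o: True}


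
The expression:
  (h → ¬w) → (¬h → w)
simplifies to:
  h ∨ w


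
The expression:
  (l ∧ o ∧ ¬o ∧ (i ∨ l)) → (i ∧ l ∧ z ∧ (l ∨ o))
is always true.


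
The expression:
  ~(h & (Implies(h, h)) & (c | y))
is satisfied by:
  {y: False, h: False, c: False}
  {c: True, y: False, h: False}
  {y: True, c: False, h: False}
  {c: True, y: True, h: False}
  {h: True, c: False, y: False}


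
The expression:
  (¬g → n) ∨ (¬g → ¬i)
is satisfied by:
  {n: True, g: True, i: False}
  {n: True, g: False, i: False}
  {g: True, n: False, i: False}
  {n: False, g: False, i: False}
  {n: True, i: True, g: True}
  {n: True, i: True, g: False}
  {i: True, g: True, n: False}


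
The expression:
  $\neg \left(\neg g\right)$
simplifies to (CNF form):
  $g$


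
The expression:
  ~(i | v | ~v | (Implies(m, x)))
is never true.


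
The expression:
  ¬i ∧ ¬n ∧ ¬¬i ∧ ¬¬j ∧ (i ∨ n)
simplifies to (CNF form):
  False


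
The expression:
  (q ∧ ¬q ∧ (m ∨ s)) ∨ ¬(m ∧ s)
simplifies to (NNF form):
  ¬m ∨ ¬s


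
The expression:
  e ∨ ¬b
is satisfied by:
  {e: True, b: False}
  {b: False, e: False}
  {b: True, e: True}


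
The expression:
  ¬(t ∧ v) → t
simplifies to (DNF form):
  t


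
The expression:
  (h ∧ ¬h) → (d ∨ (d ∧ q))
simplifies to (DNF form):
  True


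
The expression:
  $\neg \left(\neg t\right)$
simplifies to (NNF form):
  $t$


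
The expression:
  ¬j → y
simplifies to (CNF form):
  j ∨ y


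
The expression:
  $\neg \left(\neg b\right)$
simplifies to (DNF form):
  $b$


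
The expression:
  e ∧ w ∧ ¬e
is never true.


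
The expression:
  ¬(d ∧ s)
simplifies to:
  ¬d ∨ ¬s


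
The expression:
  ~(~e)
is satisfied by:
  {e: True}


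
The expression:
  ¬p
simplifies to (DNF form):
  ¬p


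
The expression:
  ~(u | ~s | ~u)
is never true.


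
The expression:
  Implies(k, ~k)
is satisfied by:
  {k: False}


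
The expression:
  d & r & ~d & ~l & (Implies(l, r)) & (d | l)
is never true.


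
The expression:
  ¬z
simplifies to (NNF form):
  ¬z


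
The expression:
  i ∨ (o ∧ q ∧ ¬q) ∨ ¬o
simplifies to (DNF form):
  i ∨ ¬o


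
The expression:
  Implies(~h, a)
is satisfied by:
  {a: True, h: True}
  {a: True, h: False}
  {h: True, a: False}


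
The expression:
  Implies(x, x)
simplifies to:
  True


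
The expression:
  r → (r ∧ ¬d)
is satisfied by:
  {d: False, r: False}
  {r: True, d: False}
  {d: True, r: False}


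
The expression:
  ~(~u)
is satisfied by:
  {u: True}


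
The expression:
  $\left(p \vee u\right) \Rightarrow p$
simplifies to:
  $p \vee \neg u$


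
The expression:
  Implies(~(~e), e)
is always true.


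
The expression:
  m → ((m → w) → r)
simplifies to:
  r ∨ ¬m ∨ ¬w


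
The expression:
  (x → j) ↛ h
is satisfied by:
  {j: True, h: False, x: False}
  {j: False, h: False, x: False}
  {x: True, j: True, h: False}


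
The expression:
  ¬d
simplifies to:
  ¬d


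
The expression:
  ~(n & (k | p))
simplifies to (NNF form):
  ~n | (~k & ~p)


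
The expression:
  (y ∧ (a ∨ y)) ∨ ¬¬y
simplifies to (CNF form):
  y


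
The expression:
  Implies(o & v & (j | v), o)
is always true.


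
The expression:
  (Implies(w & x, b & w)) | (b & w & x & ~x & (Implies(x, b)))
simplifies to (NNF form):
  b | ~w | ~x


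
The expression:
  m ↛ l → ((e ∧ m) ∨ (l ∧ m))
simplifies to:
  e ∨ l ∨ ¬m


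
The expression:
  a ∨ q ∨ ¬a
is always true.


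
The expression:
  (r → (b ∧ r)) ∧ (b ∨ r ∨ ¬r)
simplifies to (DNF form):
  b ∨ ¬r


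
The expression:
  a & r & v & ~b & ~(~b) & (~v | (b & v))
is never true.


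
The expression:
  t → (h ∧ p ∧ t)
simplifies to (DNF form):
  (h ∧ p) ∨ ¬t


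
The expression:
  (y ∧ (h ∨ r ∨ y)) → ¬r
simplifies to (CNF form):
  ¬r ∨ ¬y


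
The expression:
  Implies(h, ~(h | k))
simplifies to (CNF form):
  ~h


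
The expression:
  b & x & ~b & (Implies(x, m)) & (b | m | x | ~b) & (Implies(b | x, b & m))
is never true.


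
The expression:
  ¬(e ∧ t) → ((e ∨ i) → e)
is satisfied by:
  {e: True, i: False}
  {i: False, e: False}
  {i: True, e: True}


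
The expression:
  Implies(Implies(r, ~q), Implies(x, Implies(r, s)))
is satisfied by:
  {q: True, s: True, x: False, r: False}
  {q: True, s: False, x: False, r: False}
  {s: True, r: False, q: False, x: False}
  {r: False, s: False, q: False, x: False}
  {r: True, q: True, s: True, x: False}
  {r: True, q: True, s: False, x: False}
  {r: True, s: True, q: False, x: False}
  {r: True, s: False, q: False, x: False}
  {x: True, q: True, s: True, r: False}
  {x: True, q: True, s: False, r: False}
  {x: True, s: True, q: False, r: False}
  {x: True, s: False, q: False, r: False}
  {r: True, x: True, q: True, s: True}
  {r: True, x: True, q: True, s: False}
  {r: True, x: True, s: True, q: False}


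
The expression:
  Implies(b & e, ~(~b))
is always true.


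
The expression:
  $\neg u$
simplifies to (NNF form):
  $\neg u$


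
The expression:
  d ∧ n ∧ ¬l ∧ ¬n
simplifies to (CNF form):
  False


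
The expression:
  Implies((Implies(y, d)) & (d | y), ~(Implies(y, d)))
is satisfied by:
  {d: False}


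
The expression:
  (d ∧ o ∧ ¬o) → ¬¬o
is always true.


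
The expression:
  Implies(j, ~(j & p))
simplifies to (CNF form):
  ~j | ~p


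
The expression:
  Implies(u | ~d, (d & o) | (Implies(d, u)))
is always true.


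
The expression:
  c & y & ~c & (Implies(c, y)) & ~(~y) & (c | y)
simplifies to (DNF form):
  False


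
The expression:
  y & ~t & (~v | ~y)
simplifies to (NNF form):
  y & ~t & ~v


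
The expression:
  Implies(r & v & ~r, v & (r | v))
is always true.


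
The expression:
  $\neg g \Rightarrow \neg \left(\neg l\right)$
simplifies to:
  $g \vee l$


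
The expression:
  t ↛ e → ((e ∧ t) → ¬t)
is always true.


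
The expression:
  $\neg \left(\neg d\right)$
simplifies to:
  $d$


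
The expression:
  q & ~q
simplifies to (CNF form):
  False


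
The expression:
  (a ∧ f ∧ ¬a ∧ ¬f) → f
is always true.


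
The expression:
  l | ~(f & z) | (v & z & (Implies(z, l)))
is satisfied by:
  {l: True, z: False, f: False}
  {l: False, z: False, f: False}
  {f: True, l: True, z: False}
  {f: True, l: False, z: False}
  {z: True, l: True, f: False}
  {z: True, l: False, f: False}
  {z: True, f: True, l: True}


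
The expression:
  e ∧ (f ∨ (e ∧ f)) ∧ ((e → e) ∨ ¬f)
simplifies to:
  e ∧ f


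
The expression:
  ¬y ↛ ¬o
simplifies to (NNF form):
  o ∧ ¬y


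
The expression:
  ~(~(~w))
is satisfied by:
  {w: False}


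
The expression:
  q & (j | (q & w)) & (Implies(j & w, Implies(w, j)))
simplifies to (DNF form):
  (j & q) | (q & w)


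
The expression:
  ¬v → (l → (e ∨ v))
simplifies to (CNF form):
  e ∨ v ∨ ¬l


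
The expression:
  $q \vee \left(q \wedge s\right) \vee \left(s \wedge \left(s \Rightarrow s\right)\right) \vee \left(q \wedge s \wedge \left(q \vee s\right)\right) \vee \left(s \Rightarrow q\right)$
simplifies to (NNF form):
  $\text{True}$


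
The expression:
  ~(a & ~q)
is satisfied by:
  {q: True, a: False}
  {a: False, q: False}
  {a: True, q: True}


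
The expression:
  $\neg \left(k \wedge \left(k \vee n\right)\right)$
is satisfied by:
  {k: False}


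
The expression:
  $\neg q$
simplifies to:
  $\neg q$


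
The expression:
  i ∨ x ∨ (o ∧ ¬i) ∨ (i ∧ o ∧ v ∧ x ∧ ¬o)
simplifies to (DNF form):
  i ∨ o ∨ x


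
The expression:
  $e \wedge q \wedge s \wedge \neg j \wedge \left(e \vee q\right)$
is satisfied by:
  {e: True, s: True, q: True, j: False}


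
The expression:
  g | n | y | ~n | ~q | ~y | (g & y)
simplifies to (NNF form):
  True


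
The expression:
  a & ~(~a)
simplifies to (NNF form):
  a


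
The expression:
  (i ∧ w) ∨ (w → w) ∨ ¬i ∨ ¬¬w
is always true.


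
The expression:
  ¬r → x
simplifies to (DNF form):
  r ∨ x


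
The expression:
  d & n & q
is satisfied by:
  {d: True, q: True, n: True}


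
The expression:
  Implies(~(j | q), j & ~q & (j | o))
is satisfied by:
  {q: True, j: True}
  {q: True, j: False}
  {j: True, q: False}


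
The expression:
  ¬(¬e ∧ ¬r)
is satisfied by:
  {r: True, e: True}
  {r: True, e: False}
  {e: True, r: False}


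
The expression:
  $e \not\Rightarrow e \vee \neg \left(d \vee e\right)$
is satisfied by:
  {d: False, e: False}


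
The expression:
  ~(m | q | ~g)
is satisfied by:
  {g: True, q: False, m: False}


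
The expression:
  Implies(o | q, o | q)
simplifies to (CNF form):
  True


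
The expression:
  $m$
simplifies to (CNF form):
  $m$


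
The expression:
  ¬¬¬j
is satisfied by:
  {j: False}


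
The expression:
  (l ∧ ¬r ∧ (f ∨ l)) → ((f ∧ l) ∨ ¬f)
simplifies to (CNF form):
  True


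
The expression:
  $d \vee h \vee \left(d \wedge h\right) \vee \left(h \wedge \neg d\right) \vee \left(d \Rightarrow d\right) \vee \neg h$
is always true.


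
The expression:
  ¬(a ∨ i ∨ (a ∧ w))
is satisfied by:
  {i: False, a: False}


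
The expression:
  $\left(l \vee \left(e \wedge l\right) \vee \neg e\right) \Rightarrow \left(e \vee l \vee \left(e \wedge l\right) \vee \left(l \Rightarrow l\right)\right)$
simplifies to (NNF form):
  $\text{True}$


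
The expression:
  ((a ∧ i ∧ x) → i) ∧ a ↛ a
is never true.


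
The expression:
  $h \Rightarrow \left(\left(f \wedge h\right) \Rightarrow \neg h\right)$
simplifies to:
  $\neg f \vee \neg h$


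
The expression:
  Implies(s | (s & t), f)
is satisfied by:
  {f: True, s: False}
  {s: False, f: False}
  {s: True, f: True}


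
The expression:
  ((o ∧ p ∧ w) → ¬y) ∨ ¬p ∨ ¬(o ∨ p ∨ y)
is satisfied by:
  {p: False, o: False, y: False, w: False}
  {w: True, p: False, o: False, y: False}
  {y: True, p: False, o: False, w: False}
  {w: True, y: True, p: False, o: False}
  {o: True, w: False, p: False, y: False}
  {w: True, o: True, p: False, y: False}
  {y: True, o: True, w: False, p: False}
  {w: True, y: True, o: True, p: False}
  {p: True, y: False, o: False, w: False}
  {w: True, p: True, y: False, o: False}
  {y: True, p: True, w: False, o: False}
  {w: True, y: True, p: True, o: False}
  {o: True, p: True, y: False, w: False}
  {w: True, o: True, p: True, y: False}
  {y: True, o: True, p: True, w: False}


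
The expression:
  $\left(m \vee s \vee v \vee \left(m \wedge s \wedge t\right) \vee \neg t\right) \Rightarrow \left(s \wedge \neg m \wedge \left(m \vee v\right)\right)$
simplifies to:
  $\neg m \wedge \left(s \vee t\right) \wedge \left(s \vee \neg v\right) \wedge \left(v \vee \neg s\right)$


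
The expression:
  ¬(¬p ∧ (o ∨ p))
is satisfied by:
  {p: True, o: False}
  {o: False, p: False}
  {o: True, p: True}
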